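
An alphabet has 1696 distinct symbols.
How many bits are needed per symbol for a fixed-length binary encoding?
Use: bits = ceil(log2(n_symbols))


log2(1696) = 10.7279
Bracket: 2^10 = 1024 < 1696 <= 2^11 = 2048
So ceil(log2(1696)) = 11

bits = ceil(log2(1696)) = ceil(10.7279) = 11 bits


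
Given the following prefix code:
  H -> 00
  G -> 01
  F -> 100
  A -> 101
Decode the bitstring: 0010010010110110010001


Decoding step by step:
Bits 00 -> H
Bits 100 -> F
Bits 100 -> F
Bits 101 -> A
Bits 101 -> A
Bits 100 -> F
Bits 100 -> F
Bits 01 -> G


Decoded message: HFFAAFFG


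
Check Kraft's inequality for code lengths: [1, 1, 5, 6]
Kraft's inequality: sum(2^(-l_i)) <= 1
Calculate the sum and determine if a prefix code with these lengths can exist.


Sum = 2^(-1) + 2^(-1) + 2^(-5) + 2^(-6)
    = 0.5 + 0.5 + 0.03125 + 0.015625
    = 67/64 = 1.046875
Since 1.046875 > 1, Kraft's inequality is NOT satisfied.
A prefix code with these lengths CANNOT exist.

Kraft sum = 1.046875. Not satisfied.


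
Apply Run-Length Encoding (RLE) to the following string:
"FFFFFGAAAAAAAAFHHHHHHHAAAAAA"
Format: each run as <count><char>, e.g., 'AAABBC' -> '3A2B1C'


Scanning runs left to right:
  i=0: run of 'F' x 5 -> '5F'
  i=5: run of 'G' x 1 -> '1G'
  i=6: run of 'A' x 8 -> '8A'
  i=14: run of 'F' x 1 -> '1F'
  i=15: run of 'H' x 7 -> '7H'
  i=22: run of 'A' x 6 -> '6A'

RLE = 5F1G8A1F7H6A


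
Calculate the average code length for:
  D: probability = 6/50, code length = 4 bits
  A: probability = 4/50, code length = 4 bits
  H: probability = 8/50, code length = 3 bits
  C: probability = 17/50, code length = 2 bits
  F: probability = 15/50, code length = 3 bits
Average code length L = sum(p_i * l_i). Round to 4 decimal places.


Weighted contributions p_i * l_i:
  D: (6/50) * 4 = 24/50
  A: (4/50) * 4 = 16/50
  H: (8/50) * 3 = 24/50
  C: (17/50) * 2 = 34/50
  F: (15/50) * 3 = 45/50
Sum = (24 + 16 + 24 + 34 + 45)/50 = 143/50

L = 143/50 = 2.8600 bits/symbol


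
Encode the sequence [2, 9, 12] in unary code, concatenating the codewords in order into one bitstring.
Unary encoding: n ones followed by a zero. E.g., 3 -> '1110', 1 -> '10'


Encode each number as n ones followed by a terminating 0:
  2 -> 110 (3 bits)
  9 -> 1111111110 (10 bits)
  12 -> 1111111111110 (13 bits)
Total length = 3 + 10 + 13 = 26 bits.

Unary([2, 9, 12]) = 11011111111101111111111110 (26 bits)


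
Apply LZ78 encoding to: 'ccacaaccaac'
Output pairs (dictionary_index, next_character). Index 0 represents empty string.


LZ78 encoding steps:
Dictionary: {0: ''}
Step 1: w='' (idx 0), next='c' -> output (0, 'c'), add 'c' as idx 1
Step 2: w='c' (idx 1), next='a' -> output (1, 'a'), add 'ca' as idx 2
Step 3: w='ca' (idx 2), next='a' -> output (2, 'a'), add 'caa' as idx 3
Step 4: w='c' (idx 1), next='c' -> output (1, 'c'), add 'cc' as idx 4
Step 5: w='' (idx 0), next='a' -> output (0, 'a'), add 'a' as idx 5
Step 6: w='a' (idx 5), next='c' -> output (5, 'c'), add 'ac' as idx 6


Encoded: [(0, 'c'), (1, 'a'), (2, 'a'), (1, 'c'), (0, 'a'), (5, 'c')]


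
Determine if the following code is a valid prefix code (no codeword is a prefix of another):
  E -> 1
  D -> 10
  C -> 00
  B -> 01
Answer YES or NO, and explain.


Checking each pair (does one codeword prefix another?):
  E='1' vs D='10': prefix -- VIOLATION

NO -- this is NOT a valid prefix code. E (1) is a prefix of D (10).


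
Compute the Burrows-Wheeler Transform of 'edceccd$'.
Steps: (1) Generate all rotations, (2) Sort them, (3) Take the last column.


Rotations (sorted):
  0: $edceccd -> last char: d
  1: ccd$edce -> last char: e
  2: cd$edcec -> last char: c
  3: ceccd$ed -> last char: d
  4: d$edcecc -> last char: c
  5: dceccd$e -> last char: e
  6: eccd$edc -> last char: c
  7: edceccd$ -> last char: $


BWT = decdcec$


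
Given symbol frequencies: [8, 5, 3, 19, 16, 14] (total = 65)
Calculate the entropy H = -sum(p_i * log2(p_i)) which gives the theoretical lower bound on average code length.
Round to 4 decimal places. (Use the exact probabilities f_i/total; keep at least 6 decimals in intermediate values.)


Per-symbol terms -p_i * log2(p_i) with p_i = f_i/65:
  p = 8/65 = 0.123077: log2(p) = -3.022368, -p*log2(p) = 0.371984
  p = 5/65 = 0.076923: log2(p) = -3.700440, -p*log2(p) = 0.284649
  p = 3/65 = 0.046154: log2(p) = -4.437405, -p*log2(p) = 0.204803
  p = 19/65 = 0.292308: log2(p) = -1.774440, -p*log2(p) = 0.518683
  p = 16/65 = 0.246154: log2(p) = -2.022368, -p*log2(p) = 0.497814
  p = 14/65 = 0.215385: log2(p) = -2.215013, -p*log2(p) = 0.477080
H = 0.371984 + 0.284649 + 0.204803 + 0.518683 + 0.497814 + 0.477080 = 2.355013

H = 2.355 bits/symbol


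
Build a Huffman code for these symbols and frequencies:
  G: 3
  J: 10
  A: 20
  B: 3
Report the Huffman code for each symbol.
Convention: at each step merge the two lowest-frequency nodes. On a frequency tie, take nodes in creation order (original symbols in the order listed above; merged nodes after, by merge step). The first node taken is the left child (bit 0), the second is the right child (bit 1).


Huffman tree construction:
Step 1: Merge G(3) + B(3) = 6
Step 2: Merge (G+B)(6) + J(10) = 16
Step 3: Merge ((G+B)+J)(16) + A(20) = 36
Read each symbol's code off the tree from the root (left child = 0, right child = 1).

Codes:
  G: 000 (length 3)
  J: 01 (length 2)
  A: 1 (length 1)
  B: 001 (length 3)
Average code length: 58/36 = 1.6111 bits/symbol


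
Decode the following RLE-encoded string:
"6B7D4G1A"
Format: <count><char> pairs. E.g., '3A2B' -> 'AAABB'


Expanding each <count><char> pair:
  6B -> 'BBBBBB'
  7D -> 'DDDDDDD'
  4G -> 'GGGG'
  1A -> 'A'

Decoded = BBBBBBDDDDDDDGGGGA


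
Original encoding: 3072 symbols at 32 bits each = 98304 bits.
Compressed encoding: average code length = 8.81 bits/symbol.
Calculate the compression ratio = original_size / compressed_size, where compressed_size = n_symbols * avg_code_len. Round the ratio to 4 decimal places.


original_size = n_symbols * orig_bits = 3072 * 32 = 98304 bits
compressed_size = n_symbols * avg_code_len = 3072 * 8.81 = 27064.32 bits
ratio = original_size / compressed_size = 98304 / 27064.32 = 3.6322

Compression ratio = 3.6322


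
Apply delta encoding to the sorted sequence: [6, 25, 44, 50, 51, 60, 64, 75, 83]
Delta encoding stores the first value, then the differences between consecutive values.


First value: 6
Deltas:
  25 - 6 = 19
  44 - 25 = 19
  50 - 44 = 6
  51 - 50 = 1
  60 - 51 = 9
  64 - 60 = 4
  75 - 64 = 11
  83 - 75 = 8


Delta encoded: [6, 19, 19, 6, 1, 9, 4, 11, 8]


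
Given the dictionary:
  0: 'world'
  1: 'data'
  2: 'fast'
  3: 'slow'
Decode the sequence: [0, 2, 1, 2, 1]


Look up each index in the dictionary:
  0 -> 'world'
  2 -> 'fast'
  1 -> 'data'
  2 -> 'fast'
  1 -> 'data'

Decoded: "world fast data fast data"


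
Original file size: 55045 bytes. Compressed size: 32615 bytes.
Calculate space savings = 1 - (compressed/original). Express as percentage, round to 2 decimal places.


ratio = compressed/original = 32615/55045 = 0.592515
savings = 1 - ratio = 1 - 0.592515 = 0.407485
as a percentage: 0.407485 * 100 = 40.75%

Space savings = 1 - 32615/55045 = 40.75%


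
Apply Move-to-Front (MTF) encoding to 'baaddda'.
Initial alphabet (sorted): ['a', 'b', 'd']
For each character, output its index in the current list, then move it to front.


MTF encoding:
'b': index 1 in ['a', 'b', 'd'] -> ['b', 'a', 'd']
'a': index 1 in ['b', 'a', 'd'] -> ['a', 'b', 'd']
'a': index 0 in ['a', 'b', 'd'] -> ['a', 'b', 'd']
'd': index 2 in ['a', 'b', 'd'] -> ['d', 'a', 'b']
'd': index 0 in ['d', 'a', 'b'] -> ['d', 'a', 'b']
'd': index 0 in ['d', 'a', 'b'] -> ['d', 'a', 'b']
'a': index 1 in ['d', 'a', 'b'] -> ['a', 'd', 'b']


Output: [1, 1, 0, 2, 0, 0, 1]


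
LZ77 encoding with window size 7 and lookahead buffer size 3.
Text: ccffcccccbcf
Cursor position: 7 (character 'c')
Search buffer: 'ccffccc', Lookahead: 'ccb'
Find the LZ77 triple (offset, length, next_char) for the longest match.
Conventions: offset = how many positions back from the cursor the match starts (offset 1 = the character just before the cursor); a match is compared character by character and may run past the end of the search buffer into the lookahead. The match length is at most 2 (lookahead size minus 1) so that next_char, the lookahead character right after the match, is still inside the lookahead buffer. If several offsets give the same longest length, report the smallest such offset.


Try each offset into the search buffer:
  offset=1 (pos 6, char 'c'): match length 2
  offset=2 (pos 5, char 'c'): match length 2
  offset=3 (pos 4, char 'c'): match length 2
  offset=4 (pos 3, char 'f'): match length 0
  offset=5 (pos 2, char 'f'): match length 0
  offset=6 (pos 1, char 'c'): match length 1
  offset=7 (pos 0, char 'c'): match length 2
Longest match has length 2, found at offsets 1, 2, 3, 7; take the smallest, offset 1.
next_char = character at position 7 + 2 = 9 -> 'b'

Best match: offset=1, length=2 (matching 'cc' starting at position 6)
LZ77 triple: (1, 2, 'b')


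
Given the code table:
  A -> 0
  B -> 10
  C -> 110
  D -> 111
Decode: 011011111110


Decoding:
0 -> A
110 -> C
111 -> D
111 -> D
10 -> B


Result: ACDDB


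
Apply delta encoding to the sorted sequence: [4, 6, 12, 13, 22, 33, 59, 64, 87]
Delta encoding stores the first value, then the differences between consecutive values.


First value: 4
Deltas:
  6 - 4 = 2
  12 - 6 = 6
  13 - 12 = 1
  22 - 13 = 9
  33 - 22 = 11
  59 - 33 = 26
  64 - 59 = 5
  87 - 64 = 23


Delta encoded: [4, 2, 6, 1, 9, 11, 26, 5, 23]


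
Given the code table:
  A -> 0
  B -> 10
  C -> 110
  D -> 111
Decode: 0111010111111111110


Decoding:
0 -> A
111 -> D
0 -> A
10 -> B
111 -> D
111 -> D
111 -> D
110 -> C


Result: ADABDDDC


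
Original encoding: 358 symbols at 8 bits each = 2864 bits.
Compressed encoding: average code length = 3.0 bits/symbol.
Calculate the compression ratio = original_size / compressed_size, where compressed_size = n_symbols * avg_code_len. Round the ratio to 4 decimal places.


original_size = n_symbols * orig_bits = 358 * 8 = 2864 bits
compressed_size = n_symbols * avg_code_len = 358 * 3.0 = 1074.0 bits
ratio = original_size / compressed_size = 2864 / 1074.0 = 2.6667

Compression ratio = 2.6667


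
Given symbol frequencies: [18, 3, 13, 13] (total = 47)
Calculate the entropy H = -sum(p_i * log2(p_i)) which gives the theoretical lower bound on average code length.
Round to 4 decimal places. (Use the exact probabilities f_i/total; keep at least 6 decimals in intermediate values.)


Per-symbol terms -p_i * log2(p_i) with p_i = f_i/47:
  p = 18/47 = 0.382979: log2(p) = -1.384664, -p*log2(p) = 0.530297
  p = 3/47 = 0.063830: log2(p) = -3.969626, -p*log2(p) = 0.253380
  p = 13/47 = 0.276596: log2(p) = -1.854149, -p*log2(p) = 0.512850
  p = 13/47 = 0.276596: log2(p) = -1.854149, -p*log2(p) = 0.512850
H = 0.530297 + 0.253380 + 0.512850 + 0.512850 = 1.809377

H = 1.8094 bits/symbol


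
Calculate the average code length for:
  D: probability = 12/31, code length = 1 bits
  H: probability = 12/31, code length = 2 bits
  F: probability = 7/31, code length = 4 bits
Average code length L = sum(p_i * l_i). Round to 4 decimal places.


Weighted contributions p_i * l_i:
  D: (12/31) * 1 = 12/31
  H: (12/31) * 2 = 24/31
  F: (7/31) * 4 = 28/31
Sum = (12 + 24 + 28)/31 = 64/31

L = 64/31 = 2.0645 bits/symbol


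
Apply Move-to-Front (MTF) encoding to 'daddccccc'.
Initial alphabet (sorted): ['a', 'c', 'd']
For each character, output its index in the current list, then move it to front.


MTF encoding:
'd': index 2 in ['a', 'c', 'd'] -> ['d', 'a', 'c']
'a': index 1 in ['d', 'a', 'c'] -> ['a', 'd', 'c']
'd': index 1 in ['a', 'd', 'c'] -> ['d', 'a', 'c']
'd': index 0 in ['d', 'a', 'c'] -> ['d', 'a', 'c']
'c': index 2 in ['d', 'a', 'c'] -> ['c', 'd', 'a']
'c': index 0 in ['c', 'd', 'a'] -> ['c', 'd', 'a']
'c': index 0 in ['c', 'd', 'a'] -> ['c', 'd', 'a']
'c': index 0 in ['c', 'd', 'a'] -> ['c', 'd', 'a']
'c': index 0 in ['c', 'd', 'a'] -> ['c', 'd', 'a']


Output: [2, 1, 1, 0, 2, 0, 0, 0, 0]


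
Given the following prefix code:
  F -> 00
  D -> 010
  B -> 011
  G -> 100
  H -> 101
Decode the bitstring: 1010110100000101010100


Decoding step by step:
Bits 101 -> H
Bits 011 -> B
Bits 010 -> D
Bits 00 -> F
Bits 00 -> F
Bits 101 -> H
Bits 010 -> D
Bits 100 -> G


Decoded message: HBDFFHDG


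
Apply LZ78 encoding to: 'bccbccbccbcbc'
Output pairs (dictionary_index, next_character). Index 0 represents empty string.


LZ78 encoding steps:
Dictionary: {0: ''}
Step 1: w='' (idx 0), next='b' -> output (0, 'b'), add 'b' as idx 1
Step 2: w='' (idx 0), next='c' -> output (0, 'c'), add 'c' as idx 2
Step 3: w='c' (idx 2), next='b' -> output (2, 'b'), add 'cb' as idx 3
Step 4: w='c' (idx 2), next='c' -> output (2, 'c'), add 'cc' as idx 4
Step 5: w='b' (idx 1), next='c' -> output (1, 'c'), add 'bc' as idx 5
Step 6: w='cb' (idx 3), next='c' -> output (3, 'c'), add 'cbc' as idx 6
Step 7: w='bc' (idx 5), end of input -> output (5, '')


Encoded: [(0, 'b'), (0, 'c'), (2, 'b'), (2, 'c'), (1, 'c'), (3, 'c'), (5, '')]


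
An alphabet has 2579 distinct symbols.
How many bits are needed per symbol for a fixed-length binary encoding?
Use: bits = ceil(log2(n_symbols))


log2(2579) = 11.3326
Bracket: 2^11 = 2048 < 2579 <= 2^12 = 4096
So ceil(log2(2579)) = 12

bits = ceil(log2(2579)) = ceil(11.3326) = 12 bits


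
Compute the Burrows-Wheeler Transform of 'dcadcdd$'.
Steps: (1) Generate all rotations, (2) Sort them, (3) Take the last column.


Rotations (sorted):
  0: $dcadcdd -> last char: d
  1: adcdd$dc -> last char: c
  2: cadcdd$d -> last char: d
  3: cdd$dcad -> last char: d
  4: d$dcadcd -> last char: d
  5: dcadcdd$ -> last char: $
  6: dcdd$dca -> last char: a
  7: dd$dcadc -> last char: c


BWT = dcddd$ac


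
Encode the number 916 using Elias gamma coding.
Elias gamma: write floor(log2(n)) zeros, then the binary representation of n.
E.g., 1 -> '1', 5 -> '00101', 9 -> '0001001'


num_bits = floor(log2(916)) + 1 = 10
leading_zeros = num_bits - 1 = 9
binary(916) = 1110010100

Elias gamma(916) = '000000000' + '1110010100' = 0000000001110010100 (19 bits)


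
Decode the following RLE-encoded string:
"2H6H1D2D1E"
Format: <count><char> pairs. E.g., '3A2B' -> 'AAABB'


Expanding each <count><char> pair:
  2H -> 'HH'
  6H -> 'HHHHHH'
  1D -> 'D'
  2D -> 'DD'
  1E -> 'E'

Decoded = HHHHHHHHDDDE


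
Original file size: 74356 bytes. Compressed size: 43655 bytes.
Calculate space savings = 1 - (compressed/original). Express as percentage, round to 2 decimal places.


ratio = compressed/original = 43655/74356 = 0.587108
savings = 1 - ratio = 1 - 0.587108 = 0.412892
as a percentage: 0.412892 * 100 = 41.29%

Space savings = 1 - 43655/74356 = 41.29%


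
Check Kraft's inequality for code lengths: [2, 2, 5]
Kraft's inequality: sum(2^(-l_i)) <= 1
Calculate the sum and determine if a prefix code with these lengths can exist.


Sum = 2^(-2) + 2^(-2) + 2^(-5)
    = 0.25 + 0.25 + 0.03125
    = 17/32 = 0.53125
Since 0.53125 <= 1, Kraft's inequality IS satisfied.
A prefix code with these lengths CAN exist.

Kraft sum = 0.53125. Satisfied.


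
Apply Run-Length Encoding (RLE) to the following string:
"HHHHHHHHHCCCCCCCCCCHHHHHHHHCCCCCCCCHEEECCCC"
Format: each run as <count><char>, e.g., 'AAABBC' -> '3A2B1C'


Scanning runs left to right:
  i=0: run of 'H' x 9 -> '9H'
  i=9: run of 'C' x 10 -> '10C'
  i=19: run of 'H' x 8 -> '8H'
  i=27: run of 'C' x 8 -> '8C'
  i=35: run of 'H' x 1 -> '1H'
  i=36: run of 'E' x 3 -> '3E'
  i=39: run of 'C' x 4 -> '4C'

RLE = 9H10C8H8C1H3E4C


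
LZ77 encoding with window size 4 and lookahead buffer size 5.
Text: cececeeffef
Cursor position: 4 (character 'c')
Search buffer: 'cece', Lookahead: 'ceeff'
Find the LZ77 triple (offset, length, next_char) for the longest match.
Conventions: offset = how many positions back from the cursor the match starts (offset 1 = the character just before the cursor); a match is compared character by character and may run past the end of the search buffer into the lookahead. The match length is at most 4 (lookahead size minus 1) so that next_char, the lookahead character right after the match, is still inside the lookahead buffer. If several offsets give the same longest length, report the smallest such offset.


Try each offset into the search buffer:
  offset=1 (pos 3, char 'e'): match length 0
  offset=2 (pos 2, char 'c'): match length 2
  offset=3 (pos 1, char 'e'): match length 0
  offset=4 (pos 0, char 'c'): match length 2
Longest match has length 2, found at offsets 2, 4; take the smallest, offset 2.
next_char = character at position 4 + 2 = 6 -> 'e'

Best match: offset=2, length=2 (matching 'ce' starting at position 2)
LZ77 triple: (2, 2, 'e')


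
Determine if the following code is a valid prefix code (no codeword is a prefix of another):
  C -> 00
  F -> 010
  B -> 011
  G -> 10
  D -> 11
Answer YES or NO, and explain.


Checking each pair (does one codeword prefix another?):
  C='00' vs F='010': no prefix
  C='00' vs B='011': no prefix
  C='00' vs G='10': no prefix
  C='00' vs D='11': no prefix
  F='010' vs C='00': no prefix
  F='010' vs B='011': no prefix
  F='010' vs G='10': no prefix
  F='010' vs D='11': no prefix
  B='011' vs C='00': no prefix
  B='011' vs F='010': no prefix
  B='011' vs G='10': no prefix
  B='011' vs D='11': no prefix
  G='10' vs C='00': no prefix
  G='10' vs F='010': no prefix
  G='10' vs B='011': no prefix
  G='10' vs D='11': no prefix
  D='11' vs C='00': no prefix
  D='11' vs F='010': no prefix
  D='11' vs B='011': no prefix
  D='11' vs G='10': no prefix
No violation found over all pairs.

YES -- this is a valid prefix code. No codeword is a prefix of any other codeword.


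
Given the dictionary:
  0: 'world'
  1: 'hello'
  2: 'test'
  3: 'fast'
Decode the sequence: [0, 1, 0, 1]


Look up each index in the dictionary:
  0 -> 'world'
  1 -> 'hello'
  0 -> 'world'
  1 -> 'hello'

Decoded: "world hello world hello"


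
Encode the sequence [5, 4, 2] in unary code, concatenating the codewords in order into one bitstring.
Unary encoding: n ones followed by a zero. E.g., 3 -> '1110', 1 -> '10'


Encode each number as n ones followed by a terminating 0:
  5 -> 111110 (6 bits)
  4 -> 11110 (5 bits)
  2 -> 110 (3 bits)
Total length = 6 + 5 + 3 = 14 bits.

Unary([5, 4, 2]) = 11111011110110 (14 bits)


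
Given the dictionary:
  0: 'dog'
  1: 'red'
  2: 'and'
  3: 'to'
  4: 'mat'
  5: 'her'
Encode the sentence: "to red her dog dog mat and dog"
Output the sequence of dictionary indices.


Look up each word in the dictionary:
  'to' -> 3
  'red' -> 1
  'her' -> 5
  'dog' -> 0
  'dog' -> 0
  'mat' -> 4
  'and' -> 2
  'dog' -> 0

Encoded: [3, 1, 5, 0, 0, 4, 2, 0]


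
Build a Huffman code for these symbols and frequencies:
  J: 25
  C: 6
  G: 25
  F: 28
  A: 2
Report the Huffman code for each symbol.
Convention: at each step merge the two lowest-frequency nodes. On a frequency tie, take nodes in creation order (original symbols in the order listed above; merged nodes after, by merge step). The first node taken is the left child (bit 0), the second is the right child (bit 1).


Huffman tree construction:
Step 1: Merge A(2) + C(6) = 8
Step 2: Merge (A+C)(8) + J(25) = 33
Step 3: Merge G(25) + F(28) = 53
Step 4: Merge ((A+C)+J)(33) + (G+F)(53) = 86
Read each symbol's code off the tree from the root (left child = 0, right child = 1).

Codes:
  J: 01 (length 2)
  C: 001 (length 3)
  G: 10 (length 2)
  F: 11 (length 2)
  A: 000 (length 3)
Average code length: 180/86 = 2.0930 bits/symbol


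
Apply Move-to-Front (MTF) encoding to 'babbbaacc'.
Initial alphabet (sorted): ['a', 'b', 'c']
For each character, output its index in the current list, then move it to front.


MTF encoding:
'b': index 1 in ['a', 'b', 'c'] -> ['b', 'a', 'c']
'a': index 1 in ['b', 'a', 'c'] -> ['a', 'b', 'c']
'b': index 1 in ['a', 'b', 'c'] -> ['b', 'a', 'c']
'b': index 0 in ['b', 'a', 'c'] -> ['b', 'a', 'c']
'b': index 0 in ['b', 'a', 'c'] -> ['b', 'a', 'c']
'a': index 1 in ['b', 'a', 'c'] -> ['a', 'b', 'c']
'a': index 0 in ['a', 'b', 'c'] -> ['a', 'b', 'c']
'c': index 2 in ['a', 'b', 'c'] -> ['c', 'a', 'b']
'c': index 0 in ['c', 'a', 'b'] -> ['c', 'a', 'b']


Output: [1, 1, 1, 0, 0, 1, 0, 2, 0]


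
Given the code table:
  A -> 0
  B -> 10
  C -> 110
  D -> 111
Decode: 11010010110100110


Decoding:
110 -> C
10 -> B
0 -> A
10 -> B
110 -> C
10 -> B
0 -> A
110 -> C


Result: CBABCBAC


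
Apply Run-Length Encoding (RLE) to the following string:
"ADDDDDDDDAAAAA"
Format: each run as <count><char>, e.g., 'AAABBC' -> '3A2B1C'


Scanning runs left to right:
  i=0: run of 'A' x 1 -> '1A'
  i=1: run of 'D' x 8 -> '8D'
  i=9: run of 'A' x 5 -> '5A'

RLE = 1A8D5A


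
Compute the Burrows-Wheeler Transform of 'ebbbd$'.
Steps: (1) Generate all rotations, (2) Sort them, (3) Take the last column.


Rotations (sorted):
  0: $ebbbd -> last char: d
  1: bbbd$e -> last char: e
  2: bbd$eb -> last char: b
  3: bd$ebb -> last char: b
  4: d$ebbb -> last char: b
  5: ebbbd$ -> last char: $


BWT = debbb$


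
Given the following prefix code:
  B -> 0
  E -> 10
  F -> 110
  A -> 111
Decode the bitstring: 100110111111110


Decoding step by step:
Bits 10 -> E
Bits 0 -> B
Bits 110 -> F
Bits 111 -> A
Bits 111 -> A
Bits 110 -> F


Decoded message: EBFAAF


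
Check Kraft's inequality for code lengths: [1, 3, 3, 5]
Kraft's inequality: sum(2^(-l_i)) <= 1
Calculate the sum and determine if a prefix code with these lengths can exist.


Sum = 2^(-1) + 2^(-3) + 2^(-3) + 2^(-5)
    = 0.5 + 0.125 + 0.125 + 0.03125
    = 25/32 = 0.78125
Since 0.78125 <= 1, Kraft's inequality IS satisfied.
A prefix code with these lengths CAN exist.

Kraft sum = 0.78125. Satisfied.


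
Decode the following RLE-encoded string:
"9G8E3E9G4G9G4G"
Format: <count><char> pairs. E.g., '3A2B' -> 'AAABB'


Expanding each <count><char> pair:
  9G -> 'GGGGGGGGG'
  8E -> 'EEEEEEEE'
  3E -> 'EEE'
  9G -> 'GGGGGGGGG'
  4G -> 'GGGG'
  9G -> 'GGGGGGGGG'
  4G -> 'GGGG'

Decoded = GGGGGGGGGEEEEEEEEEEEGGGGGGGGGGGGGGGGGGGGGGGGGG


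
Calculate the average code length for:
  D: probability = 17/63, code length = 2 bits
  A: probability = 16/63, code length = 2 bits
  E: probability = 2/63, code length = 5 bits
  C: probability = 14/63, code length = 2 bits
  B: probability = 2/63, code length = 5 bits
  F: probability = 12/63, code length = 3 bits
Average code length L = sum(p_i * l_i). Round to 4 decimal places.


Weighted contributions p_i * l_i:
  D: (17/63) * 2 = 34/63
  A: (16/63) * 2 = 32/63
  E: (2/63) * 5 = 10/63
  C: (14/63) * 2 = 28/63
  B: (2/63) * 5 = 10/63
  F: (12/63) * 3 = 36/63
Sum = (34 + 32 + 10 + 28 + 10 + 36)/63 = 150/63

L = 150/63 = 2.3810 bits/symbol


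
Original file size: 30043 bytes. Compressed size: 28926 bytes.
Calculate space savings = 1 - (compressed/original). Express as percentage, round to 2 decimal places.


ratio = compressed/original = 28926/30043 = 0.96282
savings = 1 - ratio = 1 - 0.96282 = 0.03718
as a percentage: 0.03718 * 100 = 3.72%

Space savings = 1 - 28926/30043 = 3.72%


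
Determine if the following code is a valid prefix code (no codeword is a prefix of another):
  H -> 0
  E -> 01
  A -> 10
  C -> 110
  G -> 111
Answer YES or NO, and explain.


Checking each pair (does one codeword prefix another?):
  H='0' vs E='01': prefix -- VIOLATION

NO -- this is NOT a valid prefix code. H (0) is a prefix of E (01).


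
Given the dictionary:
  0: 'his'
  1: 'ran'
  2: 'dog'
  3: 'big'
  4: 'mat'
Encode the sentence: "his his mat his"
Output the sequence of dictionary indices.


Look up each word in the dictionary:
  'his' -> 0
  'his' -> 0
  'mat' -> 4
  'his' -> 0

Encoded: [0, 0, 4, 0]


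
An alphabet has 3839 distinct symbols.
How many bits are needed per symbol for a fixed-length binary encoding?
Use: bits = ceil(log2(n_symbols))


log2(3839) = 11.9065
Bracket: 2^11 = 2048 < 3839 <= 2^12 = 4096
So ceil(log2(3839)) = 12

bits = ceil(log2(3839)) = ceil(11.9065) = 12 bits


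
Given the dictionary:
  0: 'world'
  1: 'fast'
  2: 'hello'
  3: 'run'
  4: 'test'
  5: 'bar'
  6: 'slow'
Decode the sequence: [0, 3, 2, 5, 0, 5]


Look up each index in the dictionary:
  0 -> 'world'
  3 -> 'run'
  2 -> 'hello'
  5 -> 'bar'
  0 -> 'world'
  5 -> 'bar'

Decoded: "world run hello bar world bar"


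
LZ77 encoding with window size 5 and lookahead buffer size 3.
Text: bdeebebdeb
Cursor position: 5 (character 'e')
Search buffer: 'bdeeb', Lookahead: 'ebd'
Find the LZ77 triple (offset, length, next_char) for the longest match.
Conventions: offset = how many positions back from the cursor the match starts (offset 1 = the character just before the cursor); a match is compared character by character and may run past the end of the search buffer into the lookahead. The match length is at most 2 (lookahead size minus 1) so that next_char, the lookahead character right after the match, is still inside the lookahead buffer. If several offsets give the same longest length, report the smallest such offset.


Try each offset into the search buffer:
  offset=1 (pos 4, char 'b'): match length 0
  offset=2 (pos 3, char 'e'): match length 2
  offset=3 (pos 2, char 'e'): match length 1
  offset=4 (pos 1, char 'd'): match length 0
  offset=5 (pos 0, char 'b'): match length 0
Longest match has length 2 at offset 2.
next_char = character at position 5 + 2 = 7 -> 'd'

Best match: offset=2, length=2 (matching 'eb' starting at position 3)
LZ77 triple: (2, 2, 'd')


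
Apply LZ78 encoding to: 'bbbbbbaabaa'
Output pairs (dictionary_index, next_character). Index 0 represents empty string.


LZ78 encoding steps:
Dictionary: {0: ''}
Step 1: w='' (idx 0), next='b' -> output (0, 'b'), add 'b' as idx 1
Step 2: w='b' (idx 1), next='b' -> output (1, 'b'), add 'bb' as idx 2
Step 3: w='bb' (idx 2), next='b' -> output (2, 'b'), add 'bbb' as idx 3
Step 4: w='' (idx 0), next='a' -> output (0, 'a'), add 'a' as idx 4
Step 5: w='a' (idx 4), next='b' -> output (4, 'b'), add 'ab' as idx 5
Step 6: w='a' (idx 4), next='a' -> output (4, 'a'), add 'aa' as idx 6


Encoded: [(0, 'b'), (1, 'b'), (2, 'b'), (0, 'a'), (4, 'b'), (4, 'a')]


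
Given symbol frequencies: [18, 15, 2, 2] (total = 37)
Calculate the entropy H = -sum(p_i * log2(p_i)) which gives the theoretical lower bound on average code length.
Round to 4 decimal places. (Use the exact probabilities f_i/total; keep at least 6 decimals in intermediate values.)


Per-symbol terms -p_i * log2(p_i) with p_i = f_i/37:
  p = 18/37 = 0.486486: log2(p) = -1.039528, -p*log2(p) = 0.505717
  p = 15/37 = 0.405405: log2(p) = -1.302563, -p*log2(p) = 0.528066
  p = 2/37 = 0.054054: log2(p) = -4.209453, -p*log2(p) = 0.227538
  p = 2/37 = 0.054054: log2(p) = -4.209453, -p*log2(p) = 0.227538
H = 0.505717 + 0.528066 + 0.227538 + 0.227538 = 1.488859

H = 1.4889 bits/symbol


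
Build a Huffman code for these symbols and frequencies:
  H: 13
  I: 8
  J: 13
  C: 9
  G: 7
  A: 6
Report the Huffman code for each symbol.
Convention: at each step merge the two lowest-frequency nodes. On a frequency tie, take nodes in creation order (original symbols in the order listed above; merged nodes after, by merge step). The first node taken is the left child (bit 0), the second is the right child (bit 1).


Huffman tree construction:
Step 1: Merge A(6) + G(7) = 13
Step 2: Merge I(8) + C(9) = 17
Step 3: Merge H(13) + J(13) = 26
Step 4: Merge (A+G)(13) + (I+C)(17) = 30
Step 5: Merge (H+J)(26) + ((A+G)+(I+C))(30) = 56
Read each symbol's code off the tree from the root (left child = 0, right child = 1).

Codes:
  H: 00 (length 2)
  I: 110 (length 3)
  J: 01 (length 2)
  C: 111 (length 3)
  G: 101 (length 3)
  A: 100 (length 3)
Average code length: 142/56 = 2.5357 bits/symbol


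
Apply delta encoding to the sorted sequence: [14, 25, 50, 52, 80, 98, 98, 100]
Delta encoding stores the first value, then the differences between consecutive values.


First value: 14
Deltas:
  25 - 14 = 11
  50 - 25 = 25
  52 - 50 = 2
  80 - 52 = 28
  98 - 80 = 18
  98 - 98 = 0
  100 - 98 = 2


Delta encoded: [14, 11, 25, 2, 28, 18, 0, 2]


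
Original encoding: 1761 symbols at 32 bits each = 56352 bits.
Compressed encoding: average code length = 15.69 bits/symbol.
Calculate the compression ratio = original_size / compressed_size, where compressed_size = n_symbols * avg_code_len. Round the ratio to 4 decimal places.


original_size = n_symbols * orig_bits = 1761 * 32 = 56352 bits
compressed_size = n_symbols * avg_code_len = 1761 * 15.69 = 27630.09 bits
ratio = original_size / compressed_size = 56352 / 27630.09 = 2.0395

Compression ratio = 2.0395


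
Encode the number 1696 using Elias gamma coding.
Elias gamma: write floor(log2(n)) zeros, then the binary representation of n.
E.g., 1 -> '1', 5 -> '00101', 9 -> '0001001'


num_bits = floor(log2(1696)) + 1 = 11
leading_zeros = num_bits - 1 = 10
binary(1696) = 11010100000

Elias gamma(1696) = '0000000000' + '11010100000' = 000000000011010100000 (21 bits)


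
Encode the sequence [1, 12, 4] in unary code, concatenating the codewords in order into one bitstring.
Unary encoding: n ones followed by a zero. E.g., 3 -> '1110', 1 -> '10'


Encode each number as n ones followed by a terminating 0:
  1 -> 10 (2 bits)
  12 -> 1111111111110 (13 bits)
  4 -> 11110 (5 bits)
Total length = 2 + 13 + 5 = 20 bits.

Unary([1, 12, 4]) = 10111111111111011110 (20 bits)


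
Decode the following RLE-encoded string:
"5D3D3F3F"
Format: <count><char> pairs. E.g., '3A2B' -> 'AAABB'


Expanding each <count><char> pair:
  5D -> 'DDDDD'
  3D -> 'DDD'
  3F -> 'FFF'
  3F -> 'FFF'

Decoded = DDDDDDDDFFFFFF


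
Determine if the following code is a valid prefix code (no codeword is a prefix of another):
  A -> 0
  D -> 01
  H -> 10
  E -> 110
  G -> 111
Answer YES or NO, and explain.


Checking each pair (does one codeword prefix another?):
  A='0' vs D='01': prefix -- VIOLATION

NO -- this is NOT a valid prefix code. A (0) is a prefix of D (01).


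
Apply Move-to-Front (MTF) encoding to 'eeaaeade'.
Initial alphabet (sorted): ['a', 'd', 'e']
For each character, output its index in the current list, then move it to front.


MTF encoding:
'e': index 2 in ['a', 'd', 'e'] -> ['e', 'a', 'd']
'e': index 0 in ['e', 'a', 'd'] -> ['e', 'a', 'd']
'a': index 1 in ['e', 'a', 'd'] -> ['a', 'e', 'd']
'a': index 0 in ['a', 'e', 'd'] -> ['a', 'e', 'd']
'e': index 1 in ['a', 'e', 'd'] -> ['e', 'a', 'd']
'a': index 1 in ['e', 'a', 'd'] -> ['a', 'e', 'd']
'd': index 2 in ['a', 'e', 'd'] -> ['d', 'a', 'e']
'e': index 2 in ['d', 'a', 'e'] -> ['e', 'd', 'a']


Output: [2, 0, 1, 0, 1, 1, 2, 2]


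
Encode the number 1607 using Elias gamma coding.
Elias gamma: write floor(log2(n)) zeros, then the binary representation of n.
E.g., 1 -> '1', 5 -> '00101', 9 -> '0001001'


num_bits = floor(log2(1607)) + 1 = 11
leading_zeros = num_bits - 1 = 10
binary(1607) = 11001000111

Elias gamma(1607) = '0000000000' + '11001000111' = 000000000011001000111 (21 bits)


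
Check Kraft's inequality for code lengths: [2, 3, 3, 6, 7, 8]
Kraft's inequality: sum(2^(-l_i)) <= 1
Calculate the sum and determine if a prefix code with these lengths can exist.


Sum = 2^(-2) + 2^(-3) + 2^(-3) + 2^(-6) + 2^(-7) + 2^(-8)
    = 0.25 + 0.125 + 0.125 + 0.015625 + 0.0078125 + 0.00390625
    = 135/256 = 0.52734375
Since 0.52734375 <= 1, Kraft's inequality IS satisfied.
A prefix code with these lengths CAN exist.

Kraft sum = 0.52734375. Satisfied.


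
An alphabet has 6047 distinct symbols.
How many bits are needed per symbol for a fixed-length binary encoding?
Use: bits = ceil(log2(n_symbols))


log2(6047) = 12.562
Bracket: 2^12 = 4096 < 6047 <= 2^13 = 8192
So ceil(log2(6047)) = 13

bits = ceil(log2(6047)) = ceil(12.562) = 13 bits


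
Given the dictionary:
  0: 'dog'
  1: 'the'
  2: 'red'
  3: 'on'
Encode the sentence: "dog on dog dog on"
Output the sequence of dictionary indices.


Look up each word in the dictionary:
  'dog' -> 0
  'on' -> 3
  'dog' -> 0
  'dog' -> 0
  'on' -> 3

Encoded: [0, 3, 0, 0, 3]


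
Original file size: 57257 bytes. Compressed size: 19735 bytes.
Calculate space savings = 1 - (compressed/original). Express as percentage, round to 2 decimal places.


ratio = compressed/original = 19735/57257 = 0.344674
savings = 1 - ratio = 1 - 0.344674 = 0.655326
as a percentage: 0.655326 * 100 = 65.53%

Space savings = 1 - 19735/57257 = 65.53%


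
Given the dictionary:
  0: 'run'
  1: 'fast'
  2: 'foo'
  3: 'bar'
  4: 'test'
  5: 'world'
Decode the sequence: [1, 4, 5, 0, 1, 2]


Look up each index in the dictionary:
  1 -> 'fast'
  4 -> 'test'
  5 -> 'world'
  0 -> 'run'
  1 -> 'fast'
  2 -> 'foo'

Decoded: "fast test world run fast foo"


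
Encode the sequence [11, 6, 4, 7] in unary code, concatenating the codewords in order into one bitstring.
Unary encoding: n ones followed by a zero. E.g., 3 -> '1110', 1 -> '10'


Encode each number as n ones followed by a terminating 0:
  11 -> 111111111110 (12 bits)
  6 -> 1111110 (7 bits)
  4 -> 11110 (5 bits)
  7 -> 11111110 (8 bits)
Total length = 12 + 7 + 5 + 8 = 32 bits.

Unary([11, 6, 4, 7]) = 11111111111011111101111011111110 (32 bits)


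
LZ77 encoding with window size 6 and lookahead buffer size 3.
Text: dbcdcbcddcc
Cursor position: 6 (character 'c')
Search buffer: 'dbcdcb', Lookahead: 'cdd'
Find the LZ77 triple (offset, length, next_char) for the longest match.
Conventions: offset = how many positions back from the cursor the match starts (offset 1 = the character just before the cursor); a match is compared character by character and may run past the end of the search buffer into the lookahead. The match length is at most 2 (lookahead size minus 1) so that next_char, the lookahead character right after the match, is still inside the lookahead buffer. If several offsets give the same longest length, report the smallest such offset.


Try each offset into the search buffer:
  offset=1 (pos 5, char 'b'): match length 0
  offset=2 (pos 4, char 'c'): match length 1
  offset=3 (pos 3, char 'd'): match length 0
  offset=4 (pos 2, char 'c'): match length 2
  offset=5 (pos 1, char 'b'): match length 0
  offset=6 (pos 0, char 'd'): match length 0
Longest match has length 2 at offset 4.
next_char = character at position 6 + 2 = 8 -> 'd'

Best match: offset=4, length=2 (matching 'cd' starting at position 2)
LZ77 triple: (4, 2, 'd')


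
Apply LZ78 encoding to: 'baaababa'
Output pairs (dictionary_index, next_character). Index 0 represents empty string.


LZ78 encoding steps:
Dictionary: {0: ''}
Step 1: w='' (idx 0), next='b' -> output (0, 'b'), add 'b' as idx 1
Step 2: w='' (idx 0), next='a' -> output (0, 'a'), add 'a' as idx 2
Step 3: w='a' (idx 2), next='a' -> output (2, 'a'), add 'aa' as idx 3
Step 4: w='b' (idx 1), next='a' -> output (1, 'a'), add 'ba' as idx 4
Step 5: w='ba' (idx 4), end of input -> output (4, '')


Encoded: [(0, 'b'), (0, 'a'), (2, 'a'), (1, 'a'), (4, '')]


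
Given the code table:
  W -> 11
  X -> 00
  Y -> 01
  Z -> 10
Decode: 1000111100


Decoding:
10 -> Z
00 -> X
11 -> W
11 -> W
00 -> X


Result: ZXWWX


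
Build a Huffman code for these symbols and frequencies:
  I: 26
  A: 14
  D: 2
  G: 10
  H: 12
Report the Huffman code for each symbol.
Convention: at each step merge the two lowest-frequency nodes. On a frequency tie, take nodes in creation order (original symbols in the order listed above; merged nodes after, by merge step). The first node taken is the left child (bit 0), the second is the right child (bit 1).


Huffman tree construction:
Step 1: Merge D(2) + G(10) = 12
Step 2: Merge H(12) + (D+G)(12) = 24
Step 3: Merge A(14) + (H+(D+G))(24) = 38
Step 4: Merge I(26) + (A+(H+(D+G)))(38) = 64
Read each symbol's code off the tree from the root (left child = 0, right child = 1).

Codes:
  I: 0 (length 1)
  A: 10 (length 2)
  D: 1110 (length 4)
  G: 1111 (length 4)
  H: 110 (length 3)
Average code length: 138/64 = 2.1563 bits/symbol


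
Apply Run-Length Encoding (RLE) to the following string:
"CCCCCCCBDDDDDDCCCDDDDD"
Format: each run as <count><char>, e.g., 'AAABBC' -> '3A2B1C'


Scanning runs left to right:
  i=0: run of 'C' x 7 -> '7C'
  i=7: run of 'B' x 1 -> '1B'
  i=8: run of 'D' x 6 -> '6D'
  i=14: run of 'C' x 3 -> '3C'
  i=17: run of 'D' x 5 -> '5D'

RLE = 7C1B6D3C5D


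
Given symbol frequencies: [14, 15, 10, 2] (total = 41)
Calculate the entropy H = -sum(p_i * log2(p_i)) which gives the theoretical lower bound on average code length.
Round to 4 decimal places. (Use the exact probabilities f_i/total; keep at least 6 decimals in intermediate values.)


Per-symbol terms -p_i * log2(p_i) with p_i = f_i/41:
  p = 14/41 = 0.341463: log2(p) = -1.550197, -p*log2(p) = 0.529336
  p = 15/41 = 0.365854: log2(p) = -1.450661, -p*log2(p) = 0.530730
  p = 10/41 = 0.243902: log2(p) = -2.035624, -p*log2(p) = 0.496494
  p = 2/41 = 0.048780: log2(p) = -4.357552, -p*log2(p) = 0.212564
H = 0.529336 + 0.530730 + 0.496494 + 0.212564 = 1.769124

H = 1.7691 bits/symbol


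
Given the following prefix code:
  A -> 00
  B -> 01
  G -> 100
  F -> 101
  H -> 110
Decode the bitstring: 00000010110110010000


Decoding step by step:
Bits 00 -> A
Bits 00 -> A
Bits 00 -> A
Bits 101 -> F
Bits 101 -> F
Bits 100 -> G
Bits 100 -> G
Bits 00 -> A


Decoded message: AAAFFGGA


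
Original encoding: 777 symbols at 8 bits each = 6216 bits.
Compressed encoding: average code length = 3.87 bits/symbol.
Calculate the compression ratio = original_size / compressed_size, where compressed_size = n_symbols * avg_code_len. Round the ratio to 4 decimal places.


original_size = n_symbols * orig_bits = 777 * 8 = 6216 bits
compressed_size = n_symbols * avg_code_len = 777 * 3.87 = 3006.99 bits
ratio = original_size / compressed_size = 6216 / 3006.99 = 2.0672

Compression ratio = 2.0672


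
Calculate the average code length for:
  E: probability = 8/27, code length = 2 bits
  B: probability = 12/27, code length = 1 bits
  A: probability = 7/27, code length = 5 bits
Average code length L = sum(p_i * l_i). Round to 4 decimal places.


Weighted contributions p_i * l_i:
  E: (8/27) * 2 = 16/27
  B: (12/27) * 1 = 12/27
  A: (7/27) * 5 = 35/27
Sum = (16 + 12 + 35)/27 = 63/27

L = 63/27 = 2.3333 bits/symbol


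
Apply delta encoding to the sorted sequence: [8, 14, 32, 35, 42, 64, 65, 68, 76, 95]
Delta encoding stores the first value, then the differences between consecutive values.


First value: 8
Deltas:
  14 - 8 = 6
  32 - 14 = 18
  35 - 32 = 3
  42 - 35 = 7
  64 - 42 = 22
  65 - 64 = 1
  68 - 65 = 3
  76 - 68 = 8
  95 - 76 = 19


Delta encoded: [8, 6, 18, 3, 7, 22, 1, 3, 8, 19]


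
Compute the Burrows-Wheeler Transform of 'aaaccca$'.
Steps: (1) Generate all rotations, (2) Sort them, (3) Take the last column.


Rotations (sorted):
  0: $aaaccca -> last char: a
  1: a$aaaccc -> last char: c
  2: aaaccca$ -> last char: $
  3: aaccca$a -> last char: a
  4: accca$aa -> last char: a
  5: ca$aaacc -> last char: c
  6: cca$aaac -> last char: c
  7: ccca$aaa -> last char: a


BWT = ac$aacca


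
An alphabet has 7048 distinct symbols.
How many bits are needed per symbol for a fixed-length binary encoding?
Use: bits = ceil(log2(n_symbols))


log2(7048) = 12.783
Bracket: 2^12 = 4096 < 7048 <= 2^13 = 8192
So ceil(log2(7048)) = 13

bits = ceil(log2(7048)) = ceil(12.783) = 13 bits


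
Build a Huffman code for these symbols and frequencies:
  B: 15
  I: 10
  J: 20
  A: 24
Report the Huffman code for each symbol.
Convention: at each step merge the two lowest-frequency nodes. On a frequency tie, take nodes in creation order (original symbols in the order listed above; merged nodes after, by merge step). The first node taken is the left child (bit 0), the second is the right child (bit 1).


Huffman tree construction:
Step 1: Merge I(10) + B(15) = 25
Step 2: Merge J(20) + A(24) = 44
Step 3: Merge (I+B)(25) + (J+A)(44) = 69
Read each symbol's code off the tree from the root (left child = 0, right child = 1).

Codes:
  B: 01 (length 2)
  I: 00 (length 2)
  J: 10 (length 2)
  A: 11 (length 2)
Average code length: 138/69 = 2.0000 bits/symbol
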